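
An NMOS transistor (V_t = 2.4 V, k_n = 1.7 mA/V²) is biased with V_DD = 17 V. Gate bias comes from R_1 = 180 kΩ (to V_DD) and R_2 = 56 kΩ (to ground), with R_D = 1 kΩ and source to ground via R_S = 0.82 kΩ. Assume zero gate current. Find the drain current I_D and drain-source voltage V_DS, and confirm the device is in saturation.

V_G = V_DD·R_2/(R_1+R_2) = 17×56/236 = 4.03 V.
Assume saturation: I_D = (k_n/2)(V_GS − V_t)² with V_GS = V_G − I_D·R_S = 4.03 − 0.82·I_D.
Substituting gives 0.572·I_D² − 3.28·I_D + 2.27 = 0, with roots I_D = 0.805 or 4.93 mA.
The root I_D = 4.93 mA gives V_GS = -0.00816 V ≤ V_t, so take I_D = 0.805 mA.
Then V_GS = 3.37 V and V_DS = V_DD − I_D(R_D+R_S) = 17 − 0.805×1.82 = 15.5 V.
Saturation requires V_DS ≥ V_GS − V_t = 0.973 V; 15.5 ≥ 0.973 ✓.

I_D ≈ 0.81 mA, V_DS ≈ 16 V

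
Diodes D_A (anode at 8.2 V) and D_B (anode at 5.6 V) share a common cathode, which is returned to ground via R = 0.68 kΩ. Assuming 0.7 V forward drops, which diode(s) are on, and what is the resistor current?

Assume both conduct. Then node N would need to be at both 8.2−0.7 = 7.5 V and 5.6−0.7 = 4.9 V, which is impossible.
Assume only D_A conducts: V_N = 8.2 − 0.7 = 7.5 V, so I_R = 7.5/0.68 = 11 mA.
Check D_B: its anode-to-cathode voltage is 5.6 − 7.5 = -1.9 V < 0.7 V, so it is off. The assumption is consistent.

Only D_A conducts; I_R ≈ 11 mA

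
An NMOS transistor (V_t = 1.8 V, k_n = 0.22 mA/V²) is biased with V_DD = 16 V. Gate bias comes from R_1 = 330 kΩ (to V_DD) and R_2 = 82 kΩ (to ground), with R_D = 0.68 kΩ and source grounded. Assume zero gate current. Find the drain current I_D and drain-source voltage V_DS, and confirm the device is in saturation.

V_G = V_DD·R_2/(R_1+R_2) = 16×82/412 = 3.18 V. With the source grounded, V_GS = V_G = 3.18 V.
Assume saturation: I_D = (k_n/2)(V_GS − V_t)² = (0.22/2)×(3.18 − 1.8)² = 0.11×1.38² = 0.211 mA.
V_DS = V_DD − I_D·R_D = 16 − 0.211×0.68 = 15.9 V.
Saturation requires V_DS ≥ V_GS − V_t = 1.38 V; 15.9 ≥ 1.38 ✓.

I_D ≈ 0.21 mA, V_DS ≈ 16 V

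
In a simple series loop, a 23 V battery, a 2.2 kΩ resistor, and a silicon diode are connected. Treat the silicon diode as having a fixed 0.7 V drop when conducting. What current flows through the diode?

I ≈ 10 mA

KVL around the loop: 23 = V_D + I·R = 0.7 + I × 2.2 kΩ.
So I = (23 − 0.7) / 2.2 kΩ = 22.3 / 2.2 = 10.1 mA.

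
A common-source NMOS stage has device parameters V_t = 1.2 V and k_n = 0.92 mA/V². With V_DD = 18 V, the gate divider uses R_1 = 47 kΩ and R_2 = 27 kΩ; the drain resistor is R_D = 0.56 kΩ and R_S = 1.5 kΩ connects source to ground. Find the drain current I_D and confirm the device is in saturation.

V_G = V_DD·R_2/(R_1+R_2) = 18×27/74 = 6.57 V.
Assume saturation: I_D = (k_n/2)(V_GS − V_t)² with V_GS = V_G − I_D·R_S = 6.57 − 1.5·I_D.
Substituting gives 1.04·I_D² − 8.41·I_D + 13.3 = 0, with roots I_D = 2.14 or 5.98 mA.
The root I_D = 5.98 mA gives V_GS = -2.41 V ≤ V_t, so take I_D = 2.14 mA.
Then V_GS = 3.36 V and V_DS = V_DD − I_D(R_D+R_S) = 18 − 2.14×2.06 = 13.6 V.
Saturation requires V_DS ≥ V_GS − V_t = 2.16 V; 13.6 ≥ 2.16 ✓.

I_D ≈ 2.1 mA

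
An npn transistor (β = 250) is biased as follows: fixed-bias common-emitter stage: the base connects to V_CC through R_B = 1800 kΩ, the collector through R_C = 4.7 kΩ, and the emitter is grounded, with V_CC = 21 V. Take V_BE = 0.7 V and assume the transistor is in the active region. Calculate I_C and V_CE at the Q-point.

I_C ≈ 2.8 mA, V_CE ≈ 7.7 V

Base loop: V_CC = I_B·R_B + V_BE, so I_B = (21 − 0.7)/1800 kΩ = 0.0113 mA.
In the active region I_C = β·I_B = 250 × 0.0113 = 2.82 mA.
Collector loop: V_CE = V_CC − I_C·R_C = 21 − 2.82×4.7 = 7.75 V.
Since V_CE = 7.75 V > V_CE(sat) ≈ 0.2 V, the transistor is in the active region as assumed.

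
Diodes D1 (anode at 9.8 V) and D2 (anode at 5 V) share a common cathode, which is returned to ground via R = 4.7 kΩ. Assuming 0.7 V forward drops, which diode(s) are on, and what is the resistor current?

Only D1 conducts; I_R ≈ 1.9 mA

Assume both conduct. Then node N would need to be at both 9.8−0.7 = 9.1 V and 5−0.7 = 4.3 V, which is impossible.
Assume only D1 conducts: V_N = 9.8 − 0.7 = 9.1 V, so I_R = 9.1/4.7 = 1.94 mA.
Check D2: its anode-to-cathode voltage is 5 − 9.1 = -4.1 V < 0.7 V, so it is off. The assumption is consistent.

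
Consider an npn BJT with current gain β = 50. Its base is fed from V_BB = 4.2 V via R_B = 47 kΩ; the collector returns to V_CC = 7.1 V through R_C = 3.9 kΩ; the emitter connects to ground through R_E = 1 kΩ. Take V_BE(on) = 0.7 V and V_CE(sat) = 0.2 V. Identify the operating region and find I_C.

Assume active: I_B = (4.2 − 0.7)/(47 + 51×1) = 0.0357 mA, I_C = β·I_B = 1.79 mA.
Then V_CE = 7.1 − 1.79×3.9 − 1.82×1 = -1.69 V < 0.2 V — the active assumption fails.
Re-solve with V_CE = 0.2 V. KCL at the emitter: V_E/R_E = (V_BB−0.7−V_E)/R_B + (V_CC−0.2−V_E)/R_C, giving V_E = 1.44 V.
I_C = (V_CC − 0.2 − V_E)/R_C = (6.9 − 1.44)/3.9 = 1.4 mA.
Check: I_B = (3.5 − 1.44)/47 = 0.0438 mA, and β·I_B = 2.19 mA > I_C, confirming saturation.

saturation; I_C ≈ 1.4 mA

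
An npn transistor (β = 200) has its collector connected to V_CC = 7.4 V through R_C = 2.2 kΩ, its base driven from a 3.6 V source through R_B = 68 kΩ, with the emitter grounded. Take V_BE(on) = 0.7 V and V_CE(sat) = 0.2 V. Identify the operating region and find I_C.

Assume active: I_B = (3.6 − 0.7)/68 = 0.0426 mA, giving I_C = β·I_B = 8.53 mA.
But then V_CE = 7.4 − 8.53×2.2 = -11.4 V < V_CE(sat) = 0.2 V — impossible in the active region.
So the transistor is saturated. With V_CE = 0.2 V, I_C = (V_CC − 0.2)/R_C = 7.2/2.2 = 3.27 mA.
Check: β·I_B = 8.53 mA > I_C = 3.27 mA, confirming saturation.

saturation; I_C ≈ 3.3 mA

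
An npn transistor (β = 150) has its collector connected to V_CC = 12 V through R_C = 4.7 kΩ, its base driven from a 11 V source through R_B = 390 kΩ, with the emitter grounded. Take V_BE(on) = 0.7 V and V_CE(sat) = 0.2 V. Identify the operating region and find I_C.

Assume active: I_B = (11 − 0.7)/390 = 0.0264 mA, giving I_C = β·I_B = 3.96 mA.
But then V_CE = 12 − 3.96×4.7 = -6.62 V < V_CE(sat) = 0.2 V — impossible in the active region.
So the transistor is saturated. With V_CE = 0.2 V, I_C = (V_CC − 0.2)/R_C = 11.8/4.7 = 2.51 mA.
Check: β·I_B = 3.96 mA > I_C = 2.51 mA, confirming saturation.

saturation; I_C ≈ 2.5 mA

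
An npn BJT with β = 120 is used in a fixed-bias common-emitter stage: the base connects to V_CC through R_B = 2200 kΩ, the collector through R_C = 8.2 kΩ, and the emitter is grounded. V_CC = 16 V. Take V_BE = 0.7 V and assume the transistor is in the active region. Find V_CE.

Base loop: V_CC = I_B·R_B + V_BE, so I_B = (16 − 0.7)/2200 kΩ = 0.00695 mA.
In the active region I_C = β·I_B = 120 × 0.00695 = 0.835 mA.
Collector loop: V_CE = V_CC − I_C·R_C = 16 − 0.835×8.2 = 9.16 V.
Since V_CE = 9.16 V > V_CE(sat) ≈ 0.2 V, the transistor is in the active region as assumed.

V_CE ≈ 9.2 V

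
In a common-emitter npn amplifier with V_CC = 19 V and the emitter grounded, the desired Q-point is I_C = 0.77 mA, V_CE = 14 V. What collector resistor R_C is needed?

Collector loop: V_CC = I_C·R_C + V_CE.
R_C = (V_CC − V_CE)/I_C = (19 − 14)/0.77 = 6.49 kΩ.

R_C ≈ 6.5 kΩ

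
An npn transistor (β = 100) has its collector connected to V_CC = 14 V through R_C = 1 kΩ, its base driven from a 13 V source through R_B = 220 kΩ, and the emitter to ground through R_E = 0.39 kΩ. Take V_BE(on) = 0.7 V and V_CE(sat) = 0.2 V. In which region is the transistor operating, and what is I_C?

active; I_C ≈ 4.7 mA

Assume active. Base-emitter loop: I_B = (V_BB − V_BE)/(R_B + (β+1)R_E) = (13 − 0.7)/(220 + 101×0.39) = 0.0474 mA.
I_C = β·I_B = 100×0.0474 = 4.74 mA.
V_CE = V_CC − I_C·R_C − I_E·R_E = 14 − 4.74×1 − 4.79×0.39 = 7.39 V > V_CE(sat), so the active-region assumption holds.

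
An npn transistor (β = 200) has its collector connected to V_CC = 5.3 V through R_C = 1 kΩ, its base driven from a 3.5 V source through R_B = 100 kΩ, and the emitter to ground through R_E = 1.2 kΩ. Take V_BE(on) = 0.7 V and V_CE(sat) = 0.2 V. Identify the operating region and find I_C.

active; I_C ≈ 1.6 mA

Assume active. Base-emitter loop: I_B = (V_BB − V_BE)/(R_B + (β+1)R_E) = (3.5 − 0.7)/(100 + 201×1.2) = 0.00821 mA.
I_C = β·I_B = 200×0.00821 = 1.64 mA.
V_CE = V_CC − I_C·R_C − I_E·R_E = 5.3 − 1.64×1 − 1.65×1.2 = 1.68 V > V_CE(sat), so the active-region assumption holds.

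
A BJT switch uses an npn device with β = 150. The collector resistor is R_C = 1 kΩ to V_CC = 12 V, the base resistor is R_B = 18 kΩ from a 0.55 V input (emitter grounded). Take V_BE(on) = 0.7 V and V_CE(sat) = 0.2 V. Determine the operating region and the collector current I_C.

V_BB = 0.55 V ≤ V_BE(on) = 0.7 V, so the base-emitter junction is not forward biased.
The transistor is in cutoff: I_B = I_C = 0.

cutoff; I_C ≈ 0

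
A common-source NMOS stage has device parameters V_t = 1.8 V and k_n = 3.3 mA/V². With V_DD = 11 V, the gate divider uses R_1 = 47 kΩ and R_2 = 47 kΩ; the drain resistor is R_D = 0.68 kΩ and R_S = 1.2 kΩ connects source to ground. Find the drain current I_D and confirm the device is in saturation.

I_D ≈ 2.1 mA

V_G = V_DD·R_2/(R_1+R_2) = 11×47/94 = 5.5 V.
Assume saturation: I_D = (k_n/2)(V_GS − V_t)² with V_GS = V_G − I_D·R_S = 5.5 − 1.2·I_D.
Substituting gives 2.38·I_D² − 15.7·I_D + 22.6 = 0, with roots I_D = 2.14 or 4.45 mA.
The root I_D = 4.45 mA gives V_GS = 0.157 V ≤ V_t, so take I_D = 2.14 mA.
Then V_GS = 2.94 V and V_DS = V_DD − I_D(R_D+R_S) = 11 − 2.14×1.88 = 6.99 V.
Saturation requires V_DS ≥ V_GS − V_t = 1.14 V; 6.99 ≥ 1.14 ✓.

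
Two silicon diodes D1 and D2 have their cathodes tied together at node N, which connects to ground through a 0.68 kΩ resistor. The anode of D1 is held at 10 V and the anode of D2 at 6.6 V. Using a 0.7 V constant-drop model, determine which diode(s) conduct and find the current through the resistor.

Assume both conduct. Then node N would need to be at both 10−0.7 = 9.3 V and 6.6−0.7 = 5.9 V, which is impossible.
Assume only D1 conducts: V_N = 10 − 0.7 = 9.3 V, so I_R = 9.3/0.68 = 13.7 mA.
Check D2: its anode-to-cathode voltage is 6.6 − 9.3 = -2.7 V < 0.7 V, so it is off. The assumption is consistent.

Only D1 conducts; I_R ≈ 14 mA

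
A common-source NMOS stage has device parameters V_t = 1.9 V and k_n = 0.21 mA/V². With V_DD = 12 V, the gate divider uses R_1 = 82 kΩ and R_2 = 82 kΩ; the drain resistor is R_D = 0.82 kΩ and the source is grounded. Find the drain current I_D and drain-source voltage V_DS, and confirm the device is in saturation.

I_D ≈ 1.8 mA, V_DS ≈ 11 V

V_G = V_DD·R_2/(R_1+R_2) = 12×82/164 = 6 V. With the source grounded, V_GS = V_G = 6 V.
Assume saturation: I_D = (k_n/2)(V_GS − V_t)² = (0.21/2)×(6 − 1.9)² = 0.105×4.1² = 1.77 mA.
V_DS = V_DD − I_D·R_D = 12 − 1.77×0.82 = 10.6 V.
Saturation requires V_DS ≥ V_GS − V_t = 4.1 V; 10.6 ≥ 4.1 ✓.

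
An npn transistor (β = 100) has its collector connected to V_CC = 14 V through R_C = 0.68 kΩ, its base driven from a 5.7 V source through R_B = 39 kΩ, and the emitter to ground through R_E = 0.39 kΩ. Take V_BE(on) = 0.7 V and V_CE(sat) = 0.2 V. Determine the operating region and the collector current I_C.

Assume active. Base-emitter loop: I_B = (V_BB − V_BE)/(R_B + (β+1)R_E) = (5.7 − 0.7)/(39 + 101×0.39) = 0.0638 mA.
I_C = β·I_B = 100×0.0638 = 6.38 mA.
V_CE = V_CC − I_C·R_C − I_E·R_E = 14 − 6.38×0.68 − 6.44×0.39 = 7.15 V > V_CE(sat), so the active-region assumption holds.

active; I_C ≈ 6.4 mA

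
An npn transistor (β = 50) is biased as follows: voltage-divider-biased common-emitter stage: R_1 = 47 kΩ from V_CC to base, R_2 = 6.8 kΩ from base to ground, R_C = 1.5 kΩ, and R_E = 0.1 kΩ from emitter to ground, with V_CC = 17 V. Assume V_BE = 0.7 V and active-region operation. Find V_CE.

Thevenize the base divider: V_Th = V_CC·R_2/(R_1+R_2) = 17×6.8/53.8 = 2.15 V, R_Th = R_1‖R_2 = 5.94 kΩ.
Base-emitter loop: V_Th = I_B·R_Th + V_BE + (β+1)I_B·R_E, so I_B = (2.15 − 0.7) / (5.94 + 51×0.1) = 0.131 mA.
I_C = β·I_B = 50×0.131 = 6.56 mA, and I_E = (β+1)I_B = 6.69 mA.
V_CE = V_CC − I_C·R_C − I_E·R_E = 17 − 6.56×1.5 − 6.69×0.1 = 6.49 V.
V_CE = 6.49 V > 0.2 V confirms active-region operation.

V_CE ≈ 6.5 V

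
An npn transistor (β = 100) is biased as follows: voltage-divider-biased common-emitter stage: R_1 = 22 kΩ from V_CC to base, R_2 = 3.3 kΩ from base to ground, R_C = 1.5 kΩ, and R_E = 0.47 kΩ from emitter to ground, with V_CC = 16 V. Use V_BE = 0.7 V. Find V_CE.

Thevenize the base divider: V_Th = V_CC·R_2/(R_1+R_2) = 16×3.3/25.3 = 2.09 V, R_Th = R_1‖R_2 = 2.87 kΩ.
Base-emitter loop: V_Th = I_B·R_Th + V_BE + (β+1)I_B·R_E, so I_B = (2.09 − 0.7) / (2.87 + 101×0.47) = 0.0276 mA.
I_C = β·I_B = 100×0.0276 = 2.76 mA, and I_E = (β+1)I_B = 2.78 mA.
V_CE = V_CC − I_C·R_C − I_E·R_E = 16 − 2.76×1.5 − 2.78×0.47 = 10.6 V.
V_CE = 10.6 V > 0.2 V confirms active-region operation.

V_CE ≈ 11 V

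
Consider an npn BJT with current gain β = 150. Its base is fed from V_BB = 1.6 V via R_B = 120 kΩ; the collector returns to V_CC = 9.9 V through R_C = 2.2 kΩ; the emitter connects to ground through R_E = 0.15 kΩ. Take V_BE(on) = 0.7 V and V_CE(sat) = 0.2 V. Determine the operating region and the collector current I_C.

active; I_C ≈ 0.95 mA

Assume active. Base-emitter loop: I_B = (V_BB − V_BE)/(R_B + (β+1)R_E) = (1.6 − 0.7)/(120 + 151×0.15) = 0.00631 mA.
I_C = β·I_B = 150×0.00631 = 0.946 mA.
V_CE = V_CC − I_C·R_C − I_E·R_E = 9.9 − 0.946×2.2 − 0.953×0.15 = 7.68 V > V_CE(sat), so the active-region assumption holds.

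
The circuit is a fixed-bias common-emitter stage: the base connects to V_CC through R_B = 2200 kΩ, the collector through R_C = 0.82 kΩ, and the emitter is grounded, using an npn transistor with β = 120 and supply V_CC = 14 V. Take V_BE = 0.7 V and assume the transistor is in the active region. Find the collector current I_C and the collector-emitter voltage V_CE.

I_C ≈ 0.73 mA, V_CE ≈ 13 V

Base loop: V_CC = I_B·R_B + V_BE, so I_B = (14 − 0.7)/2200 kΩ = 0.00605 mA.
In the active region I_C = β·I_B = 120 × 0.00605 = 0.725 mA.
Collector loop: V_CE = V_CC − I_C·R_C = 14 − 0.725×0.82 = 13.4 V.
Since V_CE = 13.4 V > V_CE(sat) ≈ 0.2 V, the transistor is in the active region as assumed.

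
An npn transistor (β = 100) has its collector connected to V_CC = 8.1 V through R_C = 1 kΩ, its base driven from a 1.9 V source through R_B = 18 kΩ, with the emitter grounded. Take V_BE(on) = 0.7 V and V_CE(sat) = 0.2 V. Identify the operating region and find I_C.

Assume active. Base-emitter loop: I_B = (V_BB − V_BE)/R_B = (1.9 − 0.7)/18 = 0.0667 mA.
I_C = β·I_B = 100×0.0667 = 6.67 mA.
V_CE = V_CC − I_C·R_C = 8.1 − 6.67×1 = 1.43 V > V_CE(sat), so the active-region assumption holds.

active; I_C ≈ 6.7 mA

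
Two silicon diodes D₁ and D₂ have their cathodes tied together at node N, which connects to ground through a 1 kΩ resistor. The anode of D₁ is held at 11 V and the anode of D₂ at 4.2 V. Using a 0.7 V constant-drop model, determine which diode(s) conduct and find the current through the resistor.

Assume both conduct. Then node N would need to be at both 11−0.7 = 10.3 V and 4.2−0.7 = 3.5 V, which is impossible.
Assume only D₁ conducts: V_N = 11 − 0.7 = 10.3 V, so I_R = 10.3/1 = 10.3 mA.
Check D₂: its anode-to-cathode voltage is 4.2 − 10.3 = -6.1 V < 0.7 V, so it is off. The assumption is consistent.

Only D₁ conducts; I_R ≈ 10 mA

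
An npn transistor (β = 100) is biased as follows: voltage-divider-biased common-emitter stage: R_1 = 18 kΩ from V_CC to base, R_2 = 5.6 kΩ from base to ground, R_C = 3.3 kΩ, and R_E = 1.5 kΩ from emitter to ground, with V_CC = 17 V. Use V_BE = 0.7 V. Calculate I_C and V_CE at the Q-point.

Thevenize the base divider: V_Th = V_CC·R_2/(R_1+R_2) = 17×5.6/23.6 = 4.03 V, R_Th = R_1‖R_2 = 4.27 kΩ.
Base-emitter loop: V_Th = I_B·R_Th + V_BE + (β+1)I_B·R_E, so I_B = (4.03 − 0.7) / (4.27 + 101×1.5) = 0.0214 mA.
I_C = β·I_B = 100×0.0214 = 2.14 mA, and I_E = (β+1)I_B = 2.16 mA.
V_CE = V_CC − I_C·R_C − I_E·R_E = 17 − 2.14×3.3 − 2.16×1.5 = 6.69 V.
V_CE = 6.69 V > 0.2 V confirms active-region operation.

I_C ≈ 2.1 mA, V_CE ≈ 6.7 V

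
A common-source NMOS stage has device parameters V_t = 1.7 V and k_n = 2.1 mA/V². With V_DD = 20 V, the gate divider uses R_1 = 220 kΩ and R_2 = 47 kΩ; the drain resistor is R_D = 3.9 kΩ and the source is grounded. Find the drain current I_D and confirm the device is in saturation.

I_D ≈ 3.5 mA

V_G = V_DD·R_2/(R_1+R_2) = 20×47/267 = 3.52 V. With the source grounded, V_GS = V_G = 3.52 V.
Assume saturation: I_D = (k_n/2)(V_GS − V_t)² = (2.1/2)×(3.52 − 1.7)² = 1.05×1.82² = 3.48 mA.
V_DS = V_DD − I_D·R_D = 20 − 3.48×3.9 = 6.43 V.
Saturation requires V_DS ≥ V_GS − V_t = 1.82 V; 6.43 ≥ 1.82 ✓.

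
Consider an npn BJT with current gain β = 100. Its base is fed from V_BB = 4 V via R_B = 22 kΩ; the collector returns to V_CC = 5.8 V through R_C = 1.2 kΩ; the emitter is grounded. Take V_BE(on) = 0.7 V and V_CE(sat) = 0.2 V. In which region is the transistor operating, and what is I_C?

saturation; I_C ≈ 4.7 mA

Assume active: I_B = (4 − 0.7)/22 = 0.15 mA, giving I_C = β·I_B = 15 mA.
But then V_CE = 5.8 − 15×1.2 = -12.2 V < V_CE(sat) = 0.2 V — impossible in the active region.
So the transistor is saturated. With V_CE = 0.2 V, I_C = (V_CC − 0.2)/R_C = 5.6/1.2 = 4.67 mA.
Check: β·I_B = 15 mA > I_C = 4.67 mA, confirming saturation.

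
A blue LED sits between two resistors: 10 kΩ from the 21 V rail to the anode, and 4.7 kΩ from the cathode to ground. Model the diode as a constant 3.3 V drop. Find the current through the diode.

The two resistors are in series with the diode, so KVL gives 21 = I·10 + 3.3 + I·4.7.
I = (21 − 3.3) / (10 + 4.7) kΩ = 17.7 / 14.7 = 1.2 mA.

I ≈ 1.2 mA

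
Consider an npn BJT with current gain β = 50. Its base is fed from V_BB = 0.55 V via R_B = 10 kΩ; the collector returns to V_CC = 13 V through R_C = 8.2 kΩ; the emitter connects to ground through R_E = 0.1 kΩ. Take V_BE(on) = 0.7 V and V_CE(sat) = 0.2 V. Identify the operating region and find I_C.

cutoff; I_C ≈ 0

V_BB = 0.55 V ≤ V_BE(on) = 0.7 V, so the base-emitter junction is not forward biased.
The transistor is in cutoff: I_B = I_C = 0.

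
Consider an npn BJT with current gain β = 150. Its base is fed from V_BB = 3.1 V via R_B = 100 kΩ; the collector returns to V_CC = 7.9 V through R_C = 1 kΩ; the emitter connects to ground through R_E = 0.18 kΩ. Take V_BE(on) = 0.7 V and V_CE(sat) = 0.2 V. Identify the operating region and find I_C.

Assume active. Base-emitter loop: I_B = (V_BB − V_BE)/(R_B + (β+1)R_E) = (3.1 − 0.7)/(100 + 151×0.18) = 0.0189 mA.
I_C = β·I_B = 150×0.0189 = 2.83 mA.
V_CE = V_CC − I_C·R_C − I_E·R_E = 7.9 − 2.83×1 − 2.85×0.18 = 4.56 V > V_CE(sat), so the active-region assumption holds.

active; I_C ≈ 2.8 mA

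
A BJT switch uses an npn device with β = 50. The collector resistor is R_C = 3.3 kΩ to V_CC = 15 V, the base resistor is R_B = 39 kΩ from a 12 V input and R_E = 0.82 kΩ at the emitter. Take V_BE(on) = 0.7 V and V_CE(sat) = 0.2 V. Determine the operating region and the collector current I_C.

Assume active: I_B = (12 − 0.7)/(39 + 51×0.82) = 0.14 mA, I_C = β·I_B = 6.99 mA.
Then V_CE = 15 − 6.99×3.3 − 7.13×0.82 = -13.9 V < 0.2 V — the active assumption fails.
Re-solve with V_CE = 0.2 V. KCL at the emitter: V_E/R_E = (V_BB−0.7−V_E)/R_B + (V_CC−0.2−V_E)/R_C, giving V_E = 3.08 V.
I_C = (V_CC − 0.2 − V_E)/R_C = (14.8 − 3.08)/3.3 = 3.55 mA.
Check: I_B = (11.3 − 3.08)/39 = 0.211 mA, and β·I_B = 10.5 mA > I_C, confirming saturation.

saturation; I_C ≈ 3.6 mA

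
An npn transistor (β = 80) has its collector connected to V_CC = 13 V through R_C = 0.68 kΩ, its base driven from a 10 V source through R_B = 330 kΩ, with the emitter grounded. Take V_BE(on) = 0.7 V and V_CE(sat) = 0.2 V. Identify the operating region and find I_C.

active; I_C ≈ 2.3 mA

Assume active. Base-emitter loop: I_B = (V_BB − V_BE)/R_B = (10 − 0.7)/330 = 0.0282 mA.
I_C = β·I_B = 80×0.0282 = 2.25 mA.
V_CE = V_CC − I_C·R_C = 13 − 2.25×0.68 = 11.5 V > V_CE(sat), so the active-region assumption holds.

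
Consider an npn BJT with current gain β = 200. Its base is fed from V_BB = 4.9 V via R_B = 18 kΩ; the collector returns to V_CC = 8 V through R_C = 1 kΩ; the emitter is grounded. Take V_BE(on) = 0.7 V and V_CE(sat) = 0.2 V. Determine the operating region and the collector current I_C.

Assume active: I_B = (4.9 − 0.7)/18 = 0.233 mA, giving I_C = β·I_B = 46.7 mA.
But then V_CE = 8 − 46.7×1 = -38.7 V < V_CE(sat) = 0.2 V — impossible in the active region.
So the transistor is saturated. With V_CE = 0.2 V, I_C = (V_CC − 0.2)/R_C = 7.8/1 = 7.8 mA.
Check: β·I_B = 46.7 mA > I_C = 7.8 mA, confirming saturation.

saturation; I_C ≈ 7.8 mA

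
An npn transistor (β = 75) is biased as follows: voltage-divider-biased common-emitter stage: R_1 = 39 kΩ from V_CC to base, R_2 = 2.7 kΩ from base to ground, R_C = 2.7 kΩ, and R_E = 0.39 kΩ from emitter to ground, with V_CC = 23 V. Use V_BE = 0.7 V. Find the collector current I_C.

Thevenize the base divider: V_Th = V_CC·R_2/(R_1+R_2) = 23×2.7/41.7 = 1.49 V, R_Th = R_1‖R_2 = 2.53 kΩ.
Base-emitter loop: V_Th = I_B·R_Th + V_BE + (β+1)I_B·R_E, so I_B = (1.49 − 0.7) / (2.53 + 76×0.39) = 0.0245 mA.
I_C = β·I_B = 75×0.0245 = 1.84 mA, and I_E = (β+1)I_B = 1.86 mA.
V_CE = V_CC − I_C·R_C − I_E·R_E = 23 − 1.84×2.7 − 1.86×0.39 = 17.3 V.
V_CE = 17.3 V > 0.2 V confirms active-region operation.

I_C ≈ 1.8 mA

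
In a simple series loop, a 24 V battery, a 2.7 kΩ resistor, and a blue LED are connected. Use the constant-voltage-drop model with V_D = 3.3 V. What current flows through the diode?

KVL around the loop: 24 = V_D + I·R = 3.3 + I × 2.7 kΩ.
So I = (24 − 3.3) / 2.7 kΩ = 20.7 / 2.7 = 7.67 mA.

I ≈ 7.7 mA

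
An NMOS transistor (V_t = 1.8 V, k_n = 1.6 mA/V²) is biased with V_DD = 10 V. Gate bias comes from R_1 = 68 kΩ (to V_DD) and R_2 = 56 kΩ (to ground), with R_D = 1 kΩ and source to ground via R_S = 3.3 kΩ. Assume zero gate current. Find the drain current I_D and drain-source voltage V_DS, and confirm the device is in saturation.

I_D ≈ 0.57 mA, V_DS ≈ 7.6 V

V_G = V_DD·R_2/(R_1+R_2) = 10×56/124 = 4.52 V.
Assume saturation: I_D = (k_n/2)(V_GS − V_t)² with V_GS = V_G − I_D·R_S = 4.52 − 3.3·I_D.
Substituting gives 8.71·I_D² − 15.3·I_D + 5.9 = 0, with roots I_D = 0.568 or 1.19 mA.
The root I_D = 1.19 mA gives V_GS = 0.579 V ≤ V_t, so take I_D = 0.568 mA.
Then V_GS = 2.64 V and V_DS = V_DD − I_D(R_D+R_S) = 10 − 0.568×4.3 = 7.56 V.
Saturation requires V_DS ≥ V_GS − V_t = 0.842 V; 7.56 ≥ 0.842 ✓.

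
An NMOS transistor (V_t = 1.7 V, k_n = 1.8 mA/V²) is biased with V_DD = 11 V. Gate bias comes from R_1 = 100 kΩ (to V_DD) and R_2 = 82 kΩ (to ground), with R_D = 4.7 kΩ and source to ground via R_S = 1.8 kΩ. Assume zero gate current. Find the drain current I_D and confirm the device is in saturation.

V_G = V_DD·R_2/(R_1+R_2) = 11×82/182 = 4.96 V.
Assume saturation: I_D = (k_n/2)(V_GS − V_t)² with V_GS = V_G − I_D·R_S = 4.96 − 1.8·I_D.
Substituting gives 2.92·I_D² − 11.5·I_D + 9.54 = 0, with roots I_D = 1.17 or 2.79 mA.
The root I_D = 2.79 mA gives V_GS = -0.0596 V ≤ V_t, so take I_D = 1.17 mA.
Then V_GS = 2.84 V and V_DS = V_DD − I_D(R_D+R_S) = 11 − 1.17×6.5 = 3.37 V.
Saturation requires V_DS ≥ V_GS − V_t = 1.14 V; 3.37 ≥ 1.14 ✓.

I_D ≈ 1.2 mA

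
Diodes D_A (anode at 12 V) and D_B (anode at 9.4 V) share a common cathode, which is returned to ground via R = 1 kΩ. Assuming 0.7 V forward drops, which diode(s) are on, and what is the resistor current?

Only D_A conducts; I_R ≈ 11 mA

Assume both conduct. Then node N would need to be at both 12−0.7 = 11.3 V and 9.4−0.7 = 8.7 V, which is impossible.
Assume only D_A conducts: V_N = 12 − 0.7 = 11.3 V, so I_R = 11.3/1 = 11.3 mA.
Check D_B: its anode-to-cathode voltage is 9.4 − 11.3 = -1.9 V < 0.7 V, so it is off. The assumption is consistent.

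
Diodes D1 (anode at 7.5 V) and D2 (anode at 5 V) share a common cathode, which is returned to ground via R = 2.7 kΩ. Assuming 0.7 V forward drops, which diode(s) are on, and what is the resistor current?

Assume both conduct. Then node N would need to be at both 7.5−0.7 = 6.8 V and 5−0.7 = 4.3 V, which is impossible.
Assume only D1 conducts: V_N = 7.5 − 0.7 = 6.8 V, so I_R = 6.8/2.7 = 2.52 mA.
Check D2: its anode-to-cathode voltage is 5 − 6.8 = -1.8 V < 0.7 V, so it is off. The assumption is consistent.

Only D1 conducts; I_R ≈ 2.5 mA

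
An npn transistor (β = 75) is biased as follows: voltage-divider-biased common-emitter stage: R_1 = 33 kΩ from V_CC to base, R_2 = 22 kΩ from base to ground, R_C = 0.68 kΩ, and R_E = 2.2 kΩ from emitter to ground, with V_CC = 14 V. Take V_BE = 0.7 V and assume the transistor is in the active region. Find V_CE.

Thevenize the base divider: V_Th = V_CC·R_2/(R_1+R_2) = 14×22/55 = 5.6 V, R_Th = R_1‖R_2 = 13.2 kΩ.
Base-emitter loop: V_Th = I_B·R_Th + V_BE + (β+1)I_B·R_E, so I_B = (5.6 − 0.7) / (13.2 + 76×2.2) = 0.0272 mA.
I_C = β·I_B = 75×0.0272 = 2.04 mA, and I_E = (β+1)I_B = 2.06 mA.
V_CE = V_CC − I_C·R_C − I_E·R_E = 14 − 2.04×0.68 − 2.06×2.2 = 8.07 V.
V_CE = 8.07 V > 0.2 V confirms active-region operation.

V_CE ≈ 8.1 V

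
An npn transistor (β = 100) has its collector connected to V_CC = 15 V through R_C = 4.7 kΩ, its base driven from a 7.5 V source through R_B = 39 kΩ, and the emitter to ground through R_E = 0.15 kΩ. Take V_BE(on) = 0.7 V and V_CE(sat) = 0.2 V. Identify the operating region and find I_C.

Assume active: I_B = (7.5 − 0.7)/(39 + 101×0.15) = 0.126 mA, I_C = β·I_B = 12.6 mA.
Then V_CE = 15 − 12.6×4.7 − 12.7×0.15 = -45.9 V < 0.2 V — the active assumption fails.
Re-solve with V_CE = 0.2 V. KCL at the emitter: V_E/R_E = (V_BB−0.7−V_E)/R_B + (V_CC−0.2−V_E)/R_C, giving V_E = 0.481 V.
I_C = (V_CC − 0.2 − V_E)/R_C = (14.8 − 0.481)/4.7 = 3.05 mA.
Check: I_B = (6.8 − 0.481)/39 = 0.162 mA, and β·I_B = 16.2 mA > I_C, confirming saturation.

saturation; I_C ≈ 3 mA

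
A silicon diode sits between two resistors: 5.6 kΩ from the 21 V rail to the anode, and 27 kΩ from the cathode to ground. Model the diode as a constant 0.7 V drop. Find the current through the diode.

The two resistors are in series with the diode, so KVL gives 21 = I·5.6 + 0.7 + I·27.
I = (21 − 0.7) / (5.6 + 27) kΩ = 20.3 / 32.6 = 0.623 mA.

I ≈ 0.62 mA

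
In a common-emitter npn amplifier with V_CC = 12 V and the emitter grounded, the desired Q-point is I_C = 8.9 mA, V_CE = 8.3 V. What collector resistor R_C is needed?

R_C ≈ 0.42 kΩ

Collector loop: V_CC = I_C·R_C + V_CE.
R_C = (V_CC − V_CE)/I_C = (12 − 8.3)/8.9 = 0.416 kΩ.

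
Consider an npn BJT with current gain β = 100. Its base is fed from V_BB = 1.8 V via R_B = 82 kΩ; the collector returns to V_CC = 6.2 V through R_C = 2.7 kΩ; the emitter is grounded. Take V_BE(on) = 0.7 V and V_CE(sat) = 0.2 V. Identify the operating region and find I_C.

Assume active. Base-emitter loop: I_B = (V_BB − V_BE)/R_B = (1.8 − 0.7)/82 = 0.0134 mA.
I_C = β·I_B = 100×0.0134 = 1.34 mA.
V_CE = V_CC − I_C·R_C = 6.2 − 1.34×2.7 = 2.58 V > V_CE(sat), so the active-region assumption holds.

active; I_C ≈ 1.3 mA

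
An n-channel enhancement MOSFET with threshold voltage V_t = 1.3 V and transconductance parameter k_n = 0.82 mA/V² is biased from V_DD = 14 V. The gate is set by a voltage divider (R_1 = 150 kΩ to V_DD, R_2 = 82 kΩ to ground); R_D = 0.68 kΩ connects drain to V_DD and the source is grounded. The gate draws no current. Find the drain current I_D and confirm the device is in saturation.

I_D ≈ 5.5 mA

V_G = V_DD·R_2/(R_1+R_2) = 14×82/232 = 4.95 V. With the source grounded, V_GS = V_G = 4.95 V.
Assume saturation: I_D = (k_n/2)(V_GS − V_t)² = (0.82/2)×(4.95 − 1.3)² = 0.41×3.65² = 5.46 mA.
V_DS = V_DD − I_D·R_D = 14 − 5.46×0.68 = 10.3 V.
Saturation requires V_DS ≥ V_GS − V_t = 3.65 V; 10.3 ≥ 3.65 ✓.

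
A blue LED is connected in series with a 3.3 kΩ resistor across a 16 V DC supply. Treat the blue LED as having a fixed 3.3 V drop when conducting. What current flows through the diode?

I ≈ 3.8 mA

KVL around the loop: 16 = V_D + I·R = 3.3 + I × 3.3 kΩ.
So I = (16 − 3.3) / 3.3 kΩ = 12.7 / 3.3 = 3.85 mA.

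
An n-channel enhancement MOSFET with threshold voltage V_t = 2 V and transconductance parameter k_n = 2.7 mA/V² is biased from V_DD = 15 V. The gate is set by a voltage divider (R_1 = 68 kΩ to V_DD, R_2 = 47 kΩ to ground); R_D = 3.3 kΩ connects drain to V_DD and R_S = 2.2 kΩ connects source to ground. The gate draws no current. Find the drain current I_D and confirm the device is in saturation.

V_G = V_DD·R_2/(R_1+R_2) = 15×47/115 = 6.13 V.
Assume saturation: I_D = (k_n/2)(V_GS − V_t)² with V_GS = V_G − I_D·R_S = 6.13 − 2.2·I_D.
Substituting gives 6.53·I_D² − 25.5·I_D + 23 = 0, with roots I_D = 1.41 or 2.5 mA.
The root I_D = 2.5 mA gives V_GS = 0.64 V ≤ V_t, so take I_D = 1.41 mA.
Then V_GS = 3.02 V and V_DS = V_DD − I_D(R_D+R_S) = 15 − 1.41×5.5 = 7.23 V.
Saturation requires V_DS ≥ V_GS − V_t = 1.02 V; 7.23 ≥ 1.02 ✓.

I_D ≈ 1.4 mA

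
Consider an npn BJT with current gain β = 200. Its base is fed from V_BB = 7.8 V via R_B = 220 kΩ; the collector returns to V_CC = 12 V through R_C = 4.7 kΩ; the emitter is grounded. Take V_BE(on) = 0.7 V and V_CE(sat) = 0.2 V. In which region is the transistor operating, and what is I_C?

Assume active: I_B = (7.8 − 0.7)/220 = 0.0323 mA, giving I_C = β·I_B = 6.45 mA.
But then V_CE = 12 − 6.45×4.7 = -18.3 V < V_CE(sat) = 0.2 V — impossible in the active region.
So the transistor is saturated. With V_CE = 0.2 V, I_C = (V_CC − 0.2)/R_C = 11.8/4.7 = 2.51 mA.
Check: β·I_B = 6.45 mA > I_C = 2.51 mA, confirming saturation.

saturation; I_C ≈ 2.5 mA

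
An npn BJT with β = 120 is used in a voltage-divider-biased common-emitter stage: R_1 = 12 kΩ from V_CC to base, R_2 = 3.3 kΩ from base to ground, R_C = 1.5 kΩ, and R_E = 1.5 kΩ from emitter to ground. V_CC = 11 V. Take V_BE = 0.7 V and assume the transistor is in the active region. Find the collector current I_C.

Thevenize the base divider: V_Th = V_CC·R_2/(R_1+R_2) = 11×3.3/15.3 = 2.37 V, R_Th = R_1‖R_2 = 2.59 kΩ.
Base-emitter loop: V_Th = I_B·R_Th + V_BE + (β+1)I_B·R_E, so I_B = (2.37 − 0.7) / (2.59 + 121×1.5) = 0.00909 mA.
I_C = β·I_B = 120×0.00909 = 1.09 mA, and I_E = (β+1)I_B = 1.1 mA.
V_CE = V_CC − I_C·R_C − I_E·R_E = 11 − 1.09×1.5 − 1.1×1.5 = 7.72 V.
V_CE = 7.72 V > 0.2 V confirms active-region operation.

I_C ≈ 1.1 mA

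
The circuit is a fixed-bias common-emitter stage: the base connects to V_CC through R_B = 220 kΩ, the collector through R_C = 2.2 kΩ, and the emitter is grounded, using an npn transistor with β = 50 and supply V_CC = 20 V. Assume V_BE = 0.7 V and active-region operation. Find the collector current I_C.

Base loop: V_CC = I_B·R_B + V_BE, so I_B = (20 − 0.7)/220 kΩ = 0.0877 mA.
In the active region I_C = β·I_B = 50 × 0.0877 = 4.39 mA.
Collector loop: V_CE = V_CC − I_C·R_C = 20 − 4.39×2.2 = 10.3 V.
Since V_CE = 10.3 V > V_CE(sat) ≈ 0.2 V, the transistor is in the active region as assumed.

I_C ≈ 4.4 mA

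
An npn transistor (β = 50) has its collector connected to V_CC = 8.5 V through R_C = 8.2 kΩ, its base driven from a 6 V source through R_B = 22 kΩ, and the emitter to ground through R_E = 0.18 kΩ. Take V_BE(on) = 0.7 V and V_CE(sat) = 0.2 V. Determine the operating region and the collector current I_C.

Assume active: I_B = (6 − 0.7)/(22 + 51×0.18) = 0.17 mA, I_C = β·I_B = 8.5 mA.
Then V_CE = 8.5 − 8.5×8.2 − 8.67×0.18 = -62.8 V < 0.2 V — the active assumption fails.
Re-solve with V_CE = 0.2 V. KCL at the emitter: V_E/R_E = (V_BB−0.7−V_E)/R_B + (V_CC−0.2−V_E)/R_C, giving V_E = 0.219 V.
I_C = (V_CC − 0.2 − V_E)/R_C = (8.3 − 0.219)/8.2 = 0.985 mA.
Check: I_B = (5.3 − 0.219)/22 = 0.231 mA, and β·I_B = 11.5 mA > I_C, confirming saturation.

saturation; I_C ≈ 0.99 mA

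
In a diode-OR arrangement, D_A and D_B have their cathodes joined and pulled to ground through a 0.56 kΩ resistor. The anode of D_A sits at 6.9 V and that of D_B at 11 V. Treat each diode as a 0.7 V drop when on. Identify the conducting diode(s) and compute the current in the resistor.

Assume both conduct. Then node N would need to be at both 6.9−0.7 = 6.2 V and 11−0.7 = 10.3 V, which is impossible.
Assume only D_B conducts: V_N = 11 − 0.7 = 10.3 V, so I_R = 10.3/0.56 = 18.4 mA.
Check D_A: its anode-to-cathode voltage is 6.9 − 10.3 = -3.4 V < 0.7 V, so it is off. The assumption is consistent.

Only D_B conducts; I_R ≈ 18 mA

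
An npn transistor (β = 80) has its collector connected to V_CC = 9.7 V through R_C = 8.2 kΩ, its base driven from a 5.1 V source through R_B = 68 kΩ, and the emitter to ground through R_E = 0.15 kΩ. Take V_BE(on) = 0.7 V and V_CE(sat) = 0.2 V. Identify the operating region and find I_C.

saturation; I_C ≈ 1.1 mA

Assume active: I_B = (5.1 − 0.7)/(68 + 81×0.15) = 0.0549 mA, I_C = β·I_B = 4.39 mA.
Then V_CE = 9.7 − 4.39×8.2 − 4.45×0.15 = -27 V < 0.2 V — the active assumption fails.
Re-solve with V_CE = 0.2 V. KCL at the emitter: V_E/R_E = (V_BB−0.7−V_E)/R_B + (V_CC−0.2−V_E)/R_C, giving V_E = 0.18 V.
I_C = (V_CC − 0.2 − V_E)/R_C = (9.5 − 0.18)/8.2 = 1.14 mA.
Check: I_B = (4.4 − 0.18)/68 = 0.0621 mA, and β·I_B = 4.96 mA > I_C, confirming saturation.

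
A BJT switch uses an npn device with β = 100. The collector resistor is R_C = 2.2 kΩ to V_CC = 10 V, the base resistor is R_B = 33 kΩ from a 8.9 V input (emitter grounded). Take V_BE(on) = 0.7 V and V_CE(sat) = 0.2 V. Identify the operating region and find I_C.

Assume active: I_B = (8.9 − 0.7)/33 = 0.248 mA, giving I_C = β·I_B = 24.8 mA.
But then V_CE = 10 − 24.8×2.2 = -44.7 V < V_CE(sat) = 0.2 V — impossible in the active region.
So the transistor is saturated. With V_CE = 0.2 V, I_C = (V_CC − 0.2)/R_C = 9.8/2.2 = 4.45 mA.
Check: β·I_B = 24.8 mA > I_C = 4.45 mA, confirming saturation.

saturation; I_C ≈ 4.5 mA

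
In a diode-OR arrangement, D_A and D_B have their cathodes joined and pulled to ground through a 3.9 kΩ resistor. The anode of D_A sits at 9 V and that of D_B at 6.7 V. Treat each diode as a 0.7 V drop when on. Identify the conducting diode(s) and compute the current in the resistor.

Assume both conduct. Then node N would need to be at both 9−0.7 = 8.3 V and 6.7−0.7 = 6 V, which is impossible.
Assume only D_A conducts: V_N = 9 − 0.7 = 8.3 V, so I_R = 8.3/3.9 = 2.13 mA.
Check D_B: its anode-to-cathode voltage is 6.7 − 8.3 = -1.6 V < 0.7 V, so it is off. The assumption is consistent.

Only D_A conducts; I_R ≈ 2.1 mA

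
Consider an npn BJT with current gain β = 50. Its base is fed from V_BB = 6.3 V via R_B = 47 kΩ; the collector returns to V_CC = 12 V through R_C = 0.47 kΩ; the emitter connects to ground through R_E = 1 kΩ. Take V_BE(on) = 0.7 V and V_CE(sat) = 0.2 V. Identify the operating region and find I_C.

active; I_C ≈ 2.9 mA

Assume active. Base-emitter loop: I_B = (V_BB − V_BE)/(R_B + (β+1)R_E) = (6.3 − 0.7)/(47 + 51×1) = 0.0571 mA.
I_C = β·I_B = 50×0.0571 = 2.86 mA.
V_CE = V_CC − I_C·R_C − I_E·R_E = 12 − 2.86×0.47 − 2.91×1 = 7.74 V > V_CE(sat), so the active-region assumption holds.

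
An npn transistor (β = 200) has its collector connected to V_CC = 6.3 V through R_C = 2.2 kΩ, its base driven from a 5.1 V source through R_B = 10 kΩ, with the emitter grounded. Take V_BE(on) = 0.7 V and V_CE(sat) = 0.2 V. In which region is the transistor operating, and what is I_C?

saturation; I_C ≈ 2.8 mA

Assume active: I_B = (5.1 − 0.7)/10 = 0.44 mA, giving I_C = β·I_B = 88 mA.
But then V_CE = 6.3 − 88×2.2 = -187 V < V_CE(sat) = 0.2 V — impossible in the active region.
So the transistor is saturated. With V_CE = 0.2 V, I_C = (V_CC − 0.2)/R_C = 6.1/2.2 = 2.77 mA.
Check: β·I_B = 88 mA > I_C = 2.77 mA, confirming saturation.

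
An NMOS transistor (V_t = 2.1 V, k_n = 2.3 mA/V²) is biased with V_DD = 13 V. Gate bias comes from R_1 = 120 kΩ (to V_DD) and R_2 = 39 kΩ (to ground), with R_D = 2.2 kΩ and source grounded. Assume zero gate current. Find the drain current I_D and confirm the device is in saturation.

I_D ≈ 1.4 mA

V_G = V_DD·R_2/(R_1+R_2) = 13×39/159 = 3.19 V. With the source grounded, V_GS = V_G = 3.19 V.
Assume saturation: I_D = (k_n/2)(V_GS − V_t)² = (2.3/2)×(3.19 − 2.1)² = 1.15×1.09² = 1.36 mA.
V_DS = V_DD − I_D·R_D = 13 − 1.36×2.2 = 10 V.
Saturation requires V_DS ≥ V_GS − V_t = 1.09 V; 10 ≥ 1.09 ✓.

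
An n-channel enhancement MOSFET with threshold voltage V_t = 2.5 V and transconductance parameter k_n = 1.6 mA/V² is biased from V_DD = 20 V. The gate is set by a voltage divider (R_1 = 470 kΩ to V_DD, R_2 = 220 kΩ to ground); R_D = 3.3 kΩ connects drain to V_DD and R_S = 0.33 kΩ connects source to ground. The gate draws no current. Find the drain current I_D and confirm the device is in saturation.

I_D ≈ 4.5 mA

V_G = V_DD·R_2/(R_1+R_2) = 20×220/690 = 6.38 V.
Assume saturation: I_D = (k_n/2)(V_GS − V_t)² with V_GS = V_G − I_D·R_S = 6.38 − 0.33·I_D.
Substituting gives 0.0871·I_D² − 3.05·I_D + 12 = 0, with roots I_D = 4.53 or 30.4 mA.
The root I_D = 30.4 mA gives V_GS = -3.67 V ≤ V_t, so take I_D = 4.53 mA.
Then V_GS = 4.88 V and V_DS = V_DD − I_D(R_D+R_S) = 20 − 4.53×3.63 = 3.54 V.
Saturation requires V_DS ≥ V_GS − V_t = 2.38 V; 3.54 ≥ 2.38 ✓.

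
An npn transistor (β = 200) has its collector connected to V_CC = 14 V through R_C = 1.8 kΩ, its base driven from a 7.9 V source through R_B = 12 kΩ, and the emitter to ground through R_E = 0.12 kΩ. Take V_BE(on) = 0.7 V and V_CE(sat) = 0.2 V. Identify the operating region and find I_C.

saturation; I_C ≈ 7.2 mA

Assume active: I_B = (7.9 − 0.7)/(12 + 201×0.12) = 0.199 mA, I_C = β·I_B = 39.9 mA.
Then V_CE = 14 − 39.9×1.8 − 40.1×0.12 = -62.6 V < 0.2 V — the active assumption fails.
Re-solve with V_CE = 0.2 V. KCL at the emitter: V_E/R_E = (V_BB−0.7−V_E)/R_B + (V_CC−0.2−V_E)/R_C, giving V_E = 0.921 V.
I_C = (V_CC − 0.2 − V_E)/R_C = (13.8 − 0.921)/1.8 = 7.15 mA.
Check: I_B = (7.2 − 0.921)/12 = 0.523 mA, and β·I_B = 105 mA > I_C, confirming saturation.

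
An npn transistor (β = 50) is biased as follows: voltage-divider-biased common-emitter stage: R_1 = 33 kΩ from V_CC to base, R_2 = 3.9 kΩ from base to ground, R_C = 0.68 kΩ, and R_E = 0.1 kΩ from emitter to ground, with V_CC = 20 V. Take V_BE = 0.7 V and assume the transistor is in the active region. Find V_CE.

V_CE ≈ 14 V

Thevenize the base divider: V_Th = V_CC·R_2/(R_1+R_2) = 20×3.9/36.9 = 2.11 V, R_Th = R_1‖R_2 = 3.49 kΩ.
Base-emitter loop: V_Th = I_B·R_Th + V_BE + (β+1)I_B·R_E, so I_B = (2.11 − 0.7) / (3.49 + 51×0.1) = 0.165 mA.
I_C = β·I_B = 50×0.165 = 8.23 mA, and I_E = (β+1)I_B = 8.4 mA.
V_CE = V_CC − I_C·R_C − I_E·R_E = 20 − 8.23×0.68 − 8.4×0.1 = 13.6 V.
V_CE = 13.6 V > 0.2 V confirms active-region operation.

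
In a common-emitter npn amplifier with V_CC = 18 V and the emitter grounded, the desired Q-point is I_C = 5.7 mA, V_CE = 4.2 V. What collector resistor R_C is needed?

Collector loop: V_CC = I_C·R_C + V_CE.
R_C = (V_CC − V_CE)/I_C = (18 − 4.2)/5.7 = 2.42 kΩ.

R_C ≈ 2.4 kΩ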